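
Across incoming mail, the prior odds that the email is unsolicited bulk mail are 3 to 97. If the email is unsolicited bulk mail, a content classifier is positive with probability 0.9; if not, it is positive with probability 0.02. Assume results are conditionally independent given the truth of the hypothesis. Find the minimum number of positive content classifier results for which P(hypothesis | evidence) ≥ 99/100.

3

Prior odds = 3/97.
Likelihood ratio of a positive = 0.9/0.02 = 45.
Target posterior odds = 0.99/0.01 = 99.
Need (3/97) × 45ⁿ ≥ 99, i.e. 45ⁿ ≥ 3201.
45² = 2025 falls short of 3201 but 45³ = 91125 reaches it, so n = 3.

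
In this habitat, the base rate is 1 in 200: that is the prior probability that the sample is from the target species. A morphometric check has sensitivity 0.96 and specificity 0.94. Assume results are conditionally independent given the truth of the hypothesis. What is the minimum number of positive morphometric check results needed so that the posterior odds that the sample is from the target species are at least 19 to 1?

3

Prior odds = 0.005/0.995 = 1/199.
False-positive rate = 1 − 0.94 = 0.06; likelihood ratio of a positive = 0.96/0.06 = 16.
Target odds = 19.
Require 16ⁿ ≥ 19 ÷ (1/199) = 3781.
16² = 256 falls short of 3781 but 16³ = 4096 reaches it, so n = 3.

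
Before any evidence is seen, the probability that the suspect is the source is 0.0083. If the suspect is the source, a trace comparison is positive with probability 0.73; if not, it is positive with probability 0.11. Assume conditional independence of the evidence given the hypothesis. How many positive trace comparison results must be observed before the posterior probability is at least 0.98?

Prior odds: 0.0083 ÷ 0.9917 = 83/9917.
Likelihood ratio of a positive = 0.73/0.11 = 73/11.
Target posterior odds = 0.98/0.02 = 49.
Require (73/11)ⁿ ≥ 49 ÷ (83/9917) = 485933/83.
(73/11)⁴ = 28398241/14641 falls short of 485933/83 but (73/11)⁵ ≈12872.1 reaches it, so n = 5.

5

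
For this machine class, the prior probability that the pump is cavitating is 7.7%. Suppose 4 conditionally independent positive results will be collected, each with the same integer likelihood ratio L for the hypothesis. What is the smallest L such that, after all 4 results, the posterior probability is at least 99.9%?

11

Prior odds = 0.077/0.923 = 77/923.
Target odds = 0.999/0.001 = 999.
Need L⁴ ≥ 999 ÷ (77/923) = 922077/77.
10⁴ = 10000 < 922077/77 ≤ 14641 = 11⁴, so L = 11.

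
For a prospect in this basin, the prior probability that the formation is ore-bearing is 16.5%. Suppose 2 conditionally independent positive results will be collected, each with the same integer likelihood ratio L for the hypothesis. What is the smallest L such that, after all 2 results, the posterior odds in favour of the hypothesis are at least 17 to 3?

Prior odds = 0.165/0.835 = 33/167.
Target odds = 17/3.
Need L² ≥ 17/3 ÷ (33/167) = 2839/99.
5² = 25 < 2839/99 ≤ 36 = 6², so L = 6.

6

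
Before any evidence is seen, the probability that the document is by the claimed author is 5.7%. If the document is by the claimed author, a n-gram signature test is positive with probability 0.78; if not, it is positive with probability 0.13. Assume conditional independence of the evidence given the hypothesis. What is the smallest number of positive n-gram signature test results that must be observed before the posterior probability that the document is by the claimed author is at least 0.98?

Prior odds: 0.057 ÷ 0.943 = 57/943.
Likelihood ratio of a positive = 0.78/0.13 = 6.
Target posterior odds = 0.98/0.02 = 49.
Require 6ⁿ ≥ 49 ÷ (57/943) = 46207/57.
6³ = 216 falls short of 46207/57 but 6⁴ = 1296 reaches it, so n = 4.

4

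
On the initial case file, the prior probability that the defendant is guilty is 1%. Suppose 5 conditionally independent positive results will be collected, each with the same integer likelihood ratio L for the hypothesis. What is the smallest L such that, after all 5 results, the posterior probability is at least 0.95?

5

Prior odds = 0.01/0.99 = 1/99.
Target odds = 0.95/0.05 = 19.
Need L⁵ ≥ 19 ÷ (1/99) = 1881.
4⁵ = 1024 < 1881 ≤ 3125 = 5⁵, so L = 5.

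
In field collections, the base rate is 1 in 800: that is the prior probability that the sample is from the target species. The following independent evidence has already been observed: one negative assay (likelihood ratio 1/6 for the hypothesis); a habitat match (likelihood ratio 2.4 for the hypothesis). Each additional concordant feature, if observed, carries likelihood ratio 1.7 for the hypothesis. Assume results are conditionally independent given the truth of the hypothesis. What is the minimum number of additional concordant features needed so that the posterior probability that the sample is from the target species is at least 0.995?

Prior odds = 0.00125/0.99875 = 1/799.
Combined Bayes factor of the evidence already in hand = (1/6) × 2.4 = 0.4.
Odds after that evidence = (1/799) × 0.4 = 2/3995.
Target odds = 0.995/0.005 = 199.
Need 1.7ⁿ ≥ 199 ÷ (2/3995) = 397502.5.
1.7²⁴ ≈339449 falls short of 397502.5 but 1.7²⁵ ≈577063 reaches it, so n = 25.

25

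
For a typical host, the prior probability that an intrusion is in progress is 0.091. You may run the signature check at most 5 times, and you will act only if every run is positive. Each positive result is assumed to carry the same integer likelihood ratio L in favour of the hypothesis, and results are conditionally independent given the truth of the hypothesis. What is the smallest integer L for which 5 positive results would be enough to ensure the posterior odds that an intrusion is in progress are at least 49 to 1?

4

Prior odds = 0.091/0.909 = 91/909.
Target odds = 49.
Need L⁵ ≥ 49 ÷ (91/909) = 6363/13.
3⁵ = 243 < 6363/13 ≤ 1024 = 4⁵, so L = 4.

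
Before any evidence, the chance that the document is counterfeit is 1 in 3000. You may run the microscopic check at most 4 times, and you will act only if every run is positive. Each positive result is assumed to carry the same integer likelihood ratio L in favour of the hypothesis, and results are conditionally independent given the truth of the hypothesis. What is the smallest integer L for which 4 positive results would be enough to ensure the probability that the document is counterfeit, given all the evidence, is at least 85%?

Prior odds = (1/3000)/(2999/3000) = 1/2999.
Target odds = 0.85/0.15 = 17/3.
Need L⁴ ≥ 17/3 ÷ (1/2999) = 50983/3.
11⁴ = 14641 < 50983/3 ≤ 20736 = 12⁴, so L = 12.

12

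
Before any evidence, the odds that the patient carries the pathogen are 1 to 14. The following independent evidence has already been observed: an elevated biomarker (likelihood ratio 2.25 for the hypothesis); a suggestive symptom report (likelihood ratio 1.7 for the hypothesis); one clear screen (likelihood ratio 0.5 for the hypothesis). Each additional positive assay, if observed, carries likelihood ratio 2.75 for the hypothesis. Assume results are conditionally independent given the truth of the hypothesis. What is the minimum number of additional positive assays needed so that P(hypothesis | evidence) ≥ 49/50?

Prior odds = 1/14.
Combined Bayes factor of the evidence already in hand = 2.25 × 1.7 × 0.5 = 1.9125.
Odds after that evidence = (1/14) × 1.9125 = 153/1120.
Target odds = 0.98/0.02 = 49.
Need 2.75ⁿ ≥ 49 ÷ (153/1120) = 54880/153.
2.75⁵ = 161051/1024 falls short of 54880/153 but 2.75⁶ = 1771561/4096 reaches it, so n = 6.

6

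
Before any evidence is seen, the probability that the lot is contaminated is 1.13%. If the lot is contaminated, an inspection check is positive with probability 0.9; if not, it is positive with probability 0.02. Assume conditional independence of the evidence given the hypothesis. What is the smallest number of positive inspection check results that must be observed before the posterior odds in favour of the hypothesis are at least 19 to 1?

2

Prior odds: 0.0113 ÷ 0.9887 = 113/9887.
Likelihood ratio of a positive = 0.9/0.02 = 45.
Target odds = 19.
Need (113/9887) × 45ⁿ ≥ 19, i.e. 45ⁿ ≥ 187853/113.
45¹ = 45 falls short of 187853/113 but 45² = 2025 reaches it, so n = 2.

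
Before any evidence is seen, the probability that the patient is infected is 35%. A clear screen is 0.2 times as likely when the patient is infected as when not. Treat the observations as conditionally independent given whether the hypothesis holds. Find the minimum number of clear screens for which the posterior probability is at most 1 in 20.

2

Prior odds = 0.35/0.65 = 7/13.
Likelihood ratio per clear screen = 0.2.
Target posterior odds = 0.05/0.95 = 1/19.
Need (7/13) × 0.2ⁿ ≤ 1/19, i.e. 0.2ⁿ ≤ 13/133.
0.2¹ = 0.2 is still above 13/133 but 0.2² = 0.04 is at or below it, so n = 2.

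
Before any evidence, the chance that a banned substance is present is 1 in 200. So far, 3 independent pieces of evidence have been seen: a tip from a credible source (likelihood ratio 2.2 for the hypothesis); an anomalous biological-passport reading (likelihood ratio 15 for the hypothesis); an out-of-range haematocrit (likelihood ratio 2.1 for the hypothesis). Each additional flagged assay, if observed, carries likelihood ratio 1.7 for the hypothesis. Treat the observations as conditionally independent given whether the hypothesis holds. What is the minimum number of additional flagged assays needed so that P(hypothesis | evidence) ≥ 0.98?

Prior odds = 0.005/0.995 = 1/199.
Combined Bayes factor of the evidence already in hand = 2.2 × 15 × 2.1 = 69.3.
Odds after that evidence = (1/199) × 69.3 = 693/1990.
Target odds = 0.98/0.02 = 49.
Need 1.7ⁿ ≥ 49 ÷ (693/1990) = 13930/99.
1.7⁹ ≈118.588 falls short of 13930/99 but 1.7¹⁰ ≈201.599 reaches it, so n = 10.

10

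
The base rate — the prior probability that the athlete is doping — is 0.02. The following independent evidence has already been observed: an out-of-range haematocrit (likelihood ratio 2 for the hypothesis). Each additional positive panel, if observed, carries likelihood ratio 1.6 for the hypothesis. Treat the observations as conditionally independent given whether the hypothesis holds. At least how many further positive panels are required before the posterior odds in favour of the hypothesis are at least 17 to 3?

11

Prior odds = 0.02/0.98 = 1/49.
Bayes factor of the evidence already in hand = 2.
Odds after that evidence = (1/49) × 2 = 2/49.
Target odds = 17/3.
Need 1.6ⁿ ≥ 17/3 ÷ (2/49) = 833/6.
1.6¹⁰ ≈109.951 falls short of 833/6 but 1.6¹¹ ≈175.922 reaches it, so n = 11.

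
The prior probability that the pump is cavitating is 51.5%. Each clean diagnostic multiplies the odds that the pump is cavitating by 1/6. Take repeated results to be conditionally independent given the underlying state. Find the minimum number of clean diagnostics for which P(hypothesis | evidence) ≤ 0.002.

Prior odds = 0.515/0.485 = 103/97.
Likelihood ratio per clean diagnostic = 1/6.
Target posterior odds = 0.002/0.998 = 1/499.
Need (103/97) × (1/6)ⁿ ≤ 1/499, i.e. (1/6)ⁿ ≤ 97/51397.
(1/6)³ = 1/216 is still above 97/51397 but (1/6)⁴ = 1/1296 is at or below it, so n = 4.

4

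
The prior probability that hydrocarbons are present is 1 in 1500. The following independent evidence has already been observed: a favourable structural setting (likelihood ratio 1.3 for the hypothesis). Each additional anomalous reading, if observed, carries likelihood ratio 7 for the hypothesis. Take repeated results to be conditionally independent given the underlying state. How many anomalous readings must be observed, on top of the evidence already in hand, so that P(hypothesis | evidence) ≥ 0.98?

6

Prior odds = (1/1500)/(1499/1500) = 1/1499.
Bayes factor of the evidence already in hand = 1.3.
Odds after that evidence = (1/1499) × 1.3 = 13/14990.
Target odds = 0.98/0.02 = 49.
Need 7ⁿ ≥ 49 ÷ (13/14990) = 734510/13.
7⁵ = 16807 falls short of 734510/13 but 7⁶ = 117649 reaches it, so n = 6.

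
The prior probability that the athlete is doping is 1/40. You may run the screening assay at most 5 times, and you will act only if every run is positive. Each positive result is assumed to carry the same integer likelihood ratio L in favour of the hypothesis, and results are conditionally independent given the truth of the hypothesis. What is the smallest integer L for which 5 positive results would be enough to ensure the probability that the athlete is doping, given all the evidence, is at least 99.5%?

Prior odds = 0.025/0.975 = 1/39.
Target odds = 0.995/0.005 = 199.
Need L⁵ ≥ 199 ÷ (1/39) = 7761.
5⁵ = 3125 < 7761 ≤ 7776 = 6⁵, so L = 6.

6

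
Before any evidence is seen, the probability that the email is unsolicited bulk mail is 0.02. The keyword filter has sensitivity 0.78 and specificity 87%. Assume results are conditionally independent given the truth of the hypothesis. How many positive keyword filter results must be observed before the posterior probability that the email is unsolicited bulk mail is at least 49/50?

5

Prior odds: 0.02 ÷ 0.98 = 1/49.
False-positive rate = 1 − 0.87 = 0.13; likelihood ratio of a positive = 0.78/0.13 = 6.
Target posterior odds = 0.98/0.02 = 49.
Need (1/49) × 6ⁿ ≥ 49, i.e. 6ⁿ ≥ 2401.
6⁴ = 1296 falls short of 2401 but 6⁵ = 7776 reaches it, so n = 5.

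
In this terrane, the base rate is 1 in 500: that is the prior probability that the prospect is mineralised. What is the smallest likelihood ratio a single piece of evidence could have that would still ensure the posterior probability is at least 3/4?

Prior odds = 0.002/0.998 = 1/499.
Target odds = 0.75/0.25 = 3.
Required Bayes factor = 3 ÷ (1/499) = 1497.

1497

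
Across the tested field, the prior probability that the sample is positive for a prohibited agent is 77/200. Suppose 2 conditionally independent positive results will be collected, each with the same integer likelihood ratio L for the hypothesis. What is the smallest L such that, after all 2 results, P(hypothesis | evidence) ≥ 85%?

4

Prior odds = 0.385/0.615 = 77/123.
Target odds = 0.85/0.15 = 17/3.
Need L² ≥ 17/3 ÷ (77/123) = 697/77.
3² = 9 < 697/77 ≤ 16 = 4², so L = 4.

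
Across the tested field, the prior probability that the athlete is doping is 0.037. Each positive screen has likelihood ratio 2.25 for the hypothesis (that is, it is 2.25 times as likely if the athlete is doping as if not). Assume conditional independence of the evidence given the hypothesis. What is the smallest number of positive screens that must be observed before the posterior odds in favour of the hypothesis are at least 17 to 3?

7

Prior odds: 0.037 ÷ 0.963 = 37/963.
Likelihood ratio per positive screen = 2.25.
Target odds = 17/3.
Require 2.25ⁿ ≥ 17/3 ÷ (37/963) = 5457/37.
2.25⁶ = 531441/4096 falls short of 5457/37 but 2.25⁷ = 4782969/16384 reaches it, so n = 7.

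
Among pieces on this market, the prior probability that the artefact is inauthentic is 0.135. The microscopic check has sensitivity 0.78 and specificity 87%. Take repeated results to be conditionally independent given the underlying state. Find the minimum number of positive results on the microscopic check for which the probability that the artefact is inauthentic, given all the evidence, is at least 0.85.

3

Prior odds: 0.135 ÷ 0.865 = 27/173.
False-positive rate = 1 − 0.87 = 0.13; likelihood ratio of a positive = 0.78/0.13 = 6.
Target posterior odds = 0.85/0.15 = 17/3.
Require 6ⁿ ≥ 17/3 ÷ (27/173) = 2941/81.
6² = 36 falls short of 2941/81 but 6³ = 216 reaches it, so n = 3.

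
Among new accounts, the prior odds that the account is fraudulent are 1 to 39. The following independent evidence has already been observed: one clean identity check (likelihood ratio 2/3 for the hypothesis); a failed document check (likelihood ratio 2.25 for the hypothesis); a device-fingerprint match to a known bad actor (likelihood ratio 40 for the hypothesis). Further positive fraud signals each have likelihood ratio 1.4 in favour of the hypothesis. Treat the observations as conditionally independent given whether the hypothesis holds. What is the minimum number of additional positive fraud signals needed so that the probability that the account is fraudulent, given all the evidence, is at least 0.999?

20

Prior odds = 1/39.
Combined Bayes factor of the evidence already in hand = (2/3) × 2.25 × 40 = 60.
Odds after that evidence = (1/39) × 60 = 20/13.
Target odds = 0.999/0.001 = 999.
Need 1.4ⁿ ≥ 999 ÷ (20/13) = 649.35.
1.4¹⁹ ≈597.63 falls short of 649.35 but 1.4²⁰ ≈836.683 reaches it, so n = 20.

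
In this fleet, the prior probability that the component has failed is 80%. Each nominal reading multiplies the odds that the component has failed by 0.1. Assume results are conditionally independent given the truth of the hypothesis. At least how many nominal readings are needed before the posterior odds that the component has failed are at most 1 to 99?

Prior odds: 0.8 ÷ 0.2 = 4.
Likelihood ratio per nominal reading = 0.1.
Target odds = 1/99.
Require 0.1ⁿ ≤ 1/99 ÷ 4 = 1/396.
0.1² = 0.01 is still above 1/396 but 0.1³ = 0.001 is at or below it, so n = 3.

3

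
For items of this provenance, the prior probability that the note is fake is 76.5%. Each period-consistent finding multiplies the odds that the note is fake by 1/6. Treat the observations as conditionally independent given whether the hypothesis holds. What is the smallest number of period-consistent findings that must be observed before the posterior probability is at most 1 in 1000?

Prior odds = 0.765/0.235 = 153/47.
Likelihood ratio per period-consistent finding = 1/6.
Target posterior odds = 0.001/0.999 = 1/999.
Require (1/6)ⁿ ≤ 1/999 ÷ (153/47) = 47/152847.
(1/6)⁴ = 1/1296 is still above 47/152847 but (1/6)⁵ = 1/7776 is at or below it, so n = 5.

5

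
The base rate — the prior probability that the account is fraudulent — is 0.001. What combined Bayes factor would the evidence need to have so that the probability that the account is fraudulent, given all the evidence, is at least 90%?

8991

Prior odds = 0.001/0.999 = 1/999.
Target odds = 0.9/0.1 = 9.
Required Bayes factor = 9 ÷ (1/999) = 8991.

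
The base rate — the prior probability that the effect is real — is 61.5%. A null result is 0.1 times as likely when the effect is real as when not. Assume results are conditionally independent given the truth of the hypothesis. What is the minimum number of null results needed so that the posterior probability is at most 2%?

Prior odds: 0.615 ÷ 0.385 = 123/77.
Likelihood ratio per null result = 0.1.
Target odds: 0.02 ÷ 0.98 = 1/49.
Require 0.1ⁿ ≤ 1/49 ÷ (123/77) = 11/861.
0.1¹ = 0.1 is still above 11/861 but 0.1² = 0.01 is at or below it, so n = 2.

2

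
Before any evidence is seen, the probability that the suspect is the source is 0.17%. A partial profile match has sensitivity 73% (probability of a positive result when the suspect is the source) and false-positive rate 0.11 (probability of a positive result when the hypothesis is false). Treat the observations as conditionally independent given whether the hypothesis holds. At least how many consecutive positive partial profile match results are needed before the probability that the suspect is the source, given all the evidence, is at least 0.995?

Prior odds = 0.0017/0.9983 = 17/9983.
Likelihood ratio of a positive result = 0.73/0.11 = 73/11.
Target odds: 0.995 ÷ 0.005 = 199.
Need (17/9983) × (73/11)ⁿ ≥ 199, i.e. (73/11)ⁿ ≥ 1986617/17.
(73/11)⁶ ≈85424.2 falls short of 1986617/17 but (73/11)⁷ ≈566906 reaches it, so n = 7.

7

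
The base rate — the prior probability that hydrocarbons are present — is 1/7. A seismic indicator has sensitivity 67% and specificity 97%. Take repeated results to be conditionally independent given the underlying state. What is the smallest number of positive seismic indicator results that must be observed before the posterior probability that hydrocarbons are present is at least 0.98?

2

Prior odds = (1/7)/(6/7) = 1/6.
False-positive rate = 1 − 0.97 = 0.03; likelihood ratio of a positive = 0.67/0.03 = 67/3.
Target posterior odds = 0.98/0.02 = 49.
Need (1/6) × (67/3)ⁿ ≥ 49, i.e. (67/3)ⁿ ≥ 294.
(67/3)¹ = 67/3 falls short of 294 but (67/3)² = 4489/9 reaches it, so n = 2.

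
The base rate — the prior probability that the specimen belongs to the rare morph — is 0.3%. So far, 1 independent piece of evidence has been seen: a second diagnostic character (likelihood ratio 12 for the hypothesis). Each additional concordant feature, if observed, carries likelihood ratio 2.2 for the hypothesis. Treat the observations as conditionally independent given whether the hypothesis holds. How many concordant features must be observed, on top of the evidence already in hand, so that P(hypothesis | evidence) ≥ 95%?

8

Prior odds = 0.003/0.997 = 3/997.
Bayes factor of the evidence already in hand = 12.
Odds after that evidence = (3/997) × 12 = 36/997.
Target odds = 0.95/0.05 = 19.
Need 2.2ⁿ ≥ 19 ÷ (36/997) = 18943/36.
2.2⁷ = 19487171/78125 falls short of 18943/36 but 2.2⁸ = 214358881/390625 reaches it, so n = 8.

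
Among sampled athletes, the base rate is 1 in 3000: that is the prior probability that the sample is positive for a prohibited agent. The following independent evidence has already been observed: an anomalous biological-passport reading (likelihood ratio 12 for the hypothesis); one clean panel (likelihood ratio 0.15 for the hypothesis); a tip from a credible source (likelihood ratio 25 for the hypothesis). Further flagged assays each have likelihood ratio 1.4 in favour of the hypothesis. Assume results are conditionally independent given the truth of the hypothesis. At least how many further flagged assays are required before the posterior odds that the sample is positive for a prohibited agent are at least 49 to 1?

Prior odds = (1/3000)/(2999/3000) = 1/2999.
Combined Bayes factor of the evidence already in hand = 12 × 0.15 × 25 = 45.
Odds after that evidence = (1/2999) × 45 = 45/2999.
Target odds = 49.
Need 1.4ⁿ ≥ 49 ÷ (45/2999) = 146951/45.
1.4²⁴ ≈3214.2 falls short of 146951/45 but 1.4²⁵ ≈4499.88 reaches it, so n = 25.

25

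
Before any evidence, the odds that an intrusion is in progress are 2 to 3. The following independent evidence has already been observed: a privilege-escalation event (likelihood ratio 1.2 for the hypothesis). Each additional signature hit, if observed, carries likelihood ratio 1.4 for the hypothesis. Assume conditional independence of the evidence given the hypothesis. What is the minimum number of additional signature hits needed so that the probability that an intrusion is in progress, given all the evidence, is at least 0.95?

10

Prior odds = 2/3.
Bayes factor of the evidence already in hand = 1.2.
Odds after that evidence = (2/3) × 1.2 = 0.8.
Target odds = 0.95/0.05 = 19.
Need 1.4ⁿ ≥ 19 ÷ 0.8 = 23.75.
1.4⁹ = 40353607/1953125 falls short of 23.75 but 1.4¹⁰ = 282475249/9765625 reaches it, so n = 10.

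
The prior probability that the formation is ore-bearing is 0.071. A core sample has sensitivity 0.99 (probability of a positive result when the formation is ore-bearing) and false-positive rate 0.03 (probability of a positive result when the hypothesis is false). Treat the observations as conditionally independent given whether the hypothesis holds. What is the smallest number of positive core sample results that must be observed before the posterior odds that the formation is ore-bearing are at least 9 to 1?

2

Prior odds = 0.071/0.929 = 71/929.
Likelihood ratio of a positive result = 0.99/0.03 = 33.
Target odds = 9.
Require 33ⁿ ≥ 9 ÷ (71/929) = 8361/71.
33¹ = 33 falls short of 8361/71 but 33² = 1089 reaches it, so n = 2.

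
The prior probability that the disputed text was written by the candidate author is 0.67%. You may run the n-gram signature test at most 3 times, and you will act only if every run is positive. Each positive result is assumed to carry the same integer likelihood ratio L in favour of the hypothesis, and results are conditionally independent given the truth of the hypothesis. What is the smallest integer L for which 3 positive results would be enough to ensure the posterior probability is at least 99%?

Prior odds = 0.0067/0.9933 = 67/9933.
Target odds = 0.99/0.01 = 99.
Need L³ ≥ 99 ÷ (67/9933) = 983367/67.
24³ = 13824 < 983367/67 ≤ 15625 = 25³, so L = 25.

25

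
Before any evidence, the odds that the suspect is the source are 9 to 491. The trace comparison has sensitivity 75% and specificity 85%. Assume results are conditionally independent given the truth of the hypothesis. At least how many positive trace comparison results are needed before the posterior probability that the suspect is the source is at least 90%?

Prior odds = 9/491.
False-positive rate = 1 − 0.85 = 0.15; likelihood ratio of a positive = 0.75/0.15 = 5.
Target odds: 0.9 ÷ 0.1 = 9.
Require 5ⁿ ≥ 9 ÷ (9/491) = 491.
5³ = 125 falls short of 491 but 5⁴ = 625 reaches it, so n = 4.

4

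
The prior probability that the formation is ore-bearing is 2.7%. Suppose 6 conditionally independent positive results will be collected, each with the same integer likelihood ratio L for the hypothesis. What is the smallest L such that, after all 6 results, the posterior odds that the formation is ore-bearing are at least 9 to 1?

3

Prior odds = 0.027/0.973 = 27/973.
Target odds = 9.
Need L⁶ ≥ 9 ÷ (27/973) = 973/3.
2⁶ = 64 < 973/3 ≤ 729 = 3⁶, so L = 3.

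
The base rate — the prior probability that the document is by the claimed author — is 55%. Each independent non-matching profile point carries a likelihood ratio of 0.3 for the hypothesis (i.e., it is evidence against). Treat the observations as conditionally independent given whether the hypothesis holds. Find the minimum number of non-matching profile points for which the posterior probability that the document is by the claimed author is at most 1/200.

5

Prior odds: 0.55 ÷ 0.45 = 11/9.
Likelihood ratio per non-matching profile point = 0.3.
Target posterior odds = 0.005/0.995 = 1/199.
Need (11/9) × 0.3ⁿ ≤ 1/199, i.e. 0.3ⁿ ≤ 9/2189.
0.3⁴ = 0.0081 is still above 9/2189 but 0.3⁵ = 243/100000 is at or below it, so n = 5.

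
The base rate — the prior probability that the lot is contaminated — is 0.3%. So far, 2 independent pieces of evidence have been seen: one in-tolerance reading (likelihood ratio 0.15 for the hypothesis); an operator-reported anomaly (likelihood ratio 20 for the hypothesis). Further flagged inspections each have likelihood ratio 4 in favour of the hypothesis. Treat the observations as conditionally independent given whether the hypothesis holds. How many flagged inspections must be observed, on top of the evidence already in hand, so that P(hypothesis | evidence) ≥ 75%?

5

Prior odds = 0.003/0.997 = 3/997.
Combined Bayes factor of the evidence already in hand = 0.15 × 20 = 3.
Odds after that evidence = (3/997) × 3 = 9/997.
Target odds = 0.75/0.25 = 3.
Need 4ⁿ ≥ 3 ÷ (9/997) = 997/3.
4⁴ = 256 falls short of 997/3 but 4⁵ = 1024 reaches it, so n = 5.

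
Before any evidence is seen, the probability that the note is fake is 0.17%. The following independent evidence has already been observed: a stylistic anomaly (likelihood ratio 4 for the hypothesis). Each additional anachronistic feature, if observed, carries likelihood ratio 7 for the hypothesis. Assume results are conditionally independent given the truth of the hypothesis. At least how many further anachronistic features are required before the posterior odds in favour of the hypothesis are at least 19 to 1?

Prior odds = 0.0017/0.9983 = 17/9983.
Bayes factor of the evidence already in hand = 4.
Odds after that evidence = (17/9983) × 4 = 68/9983.
Target odds = 19.
Need 7ⁿ ≥ 19 ÷ (68/9983) = 189677/68.
7⁴ = 2401 falls short of 189677/68 but 7⁵ = 16807 reaches it, so n = 5.

5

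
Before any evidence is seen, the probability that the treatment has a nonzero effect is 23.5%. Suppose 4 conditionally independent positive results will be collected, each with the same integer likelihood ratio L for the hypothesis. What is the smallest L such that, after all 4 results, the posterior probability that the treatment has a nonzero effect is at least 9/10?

3

Prior odds = 0.235/0.765 = 47/153.
Target odds = 0.9/0.1 = 9.
Need L⁴ ≥ 9 ÷ (47/153) = 1377/47.
2⁴ = 16 < 1377/47 ≤ 81 = 3⁴, so L = 3.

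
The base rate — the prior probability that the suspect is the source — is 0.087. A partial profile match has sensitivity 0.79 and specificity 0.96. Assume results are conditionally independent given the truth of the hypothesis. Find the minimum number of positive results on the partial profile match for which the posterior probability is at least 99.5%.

3

Prior odds: 0.087 ÷ 0.913 = 87/913.
False-positive rate = 1 − 0.96 = 0.04; likelihood ratio of a positive = 0.79/0.04 = 19.75.
Target posterior odds = 0.995/0.005 = 199.
Need (87/913) × 19.75ⁿ ≥ 199, i.e. 19.75ⁿ ≥ 181687/87.
19.75² = 390.0625 falls short of 181687/87 but 19.75³ = 7703.734375 reaches it, so n = 3.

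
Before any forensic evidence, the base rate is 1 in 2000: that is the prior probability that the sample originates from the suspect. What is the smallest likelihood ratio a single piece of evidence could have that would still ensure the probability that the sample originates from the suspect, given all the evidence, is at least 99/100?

Prior odds = 0.0005/0.9995 = 1/1999.
Target odds = 0.99/0.01 = 99.
Required Bayes factor = 99 ÷ (1/1999) = 197901.

197901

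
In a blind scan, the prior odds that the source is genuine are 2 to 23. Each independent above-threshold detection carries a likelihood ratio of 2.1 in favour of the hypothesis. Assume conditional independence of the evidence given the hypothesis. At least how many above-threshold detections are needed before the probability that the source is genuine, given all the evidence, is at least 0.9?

7

Prior odds = 2/23.
Likelihood ratio per above-threshold detection = 2.1.
Target odds: 0.9 ÷ 0.1 = 9.
Require 2.1ⁿ ≥ 9 ÷ (2/23) = 103.5.
2.1⁶ = 85766121/1000000 falls short of 103.5 but 2.1⁷ ≈180.109 reaches it, so n = 7.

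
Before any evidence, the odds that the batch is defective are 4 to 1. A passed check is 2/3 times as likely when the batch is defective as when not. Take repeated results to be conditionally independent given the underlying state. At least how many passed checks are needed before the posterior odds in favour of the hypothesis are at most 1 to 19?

Prior odds = 4.
Likelihood ratio per passed check = 2/3.
Target odds = 1/19.
Need 4 × (2/3)ⁿ ≤ 1/19, i.e. (2/3)ⁿ ≤ 1/76.
(2/3)¹⁰ = 1024/59049 is still above 1/76 but (2/3)¹¹ = 2048/177147 is at or below it, so n = 11.

11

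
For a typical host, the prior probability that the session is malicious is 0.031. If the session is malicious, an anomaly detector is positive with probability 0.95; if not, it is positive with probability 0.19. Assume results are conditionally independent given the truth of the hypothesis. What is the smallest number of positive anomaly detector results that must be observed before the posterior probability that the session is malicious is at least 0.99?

5

Prior odds: 0.031 ÷ 0.969 = 31/969.
Likelihood ratio of a positive = 0.95/0.19 = 5.
Target odds: 0.99 ÷ 0.01 = 99.
Require 5ⁿ ≥ 99 ÷ (31/969) = 95931/31.
5⁴ = 625 falls short of 95931/31 but 5⁵ = 3125 reaches it, so n = 5.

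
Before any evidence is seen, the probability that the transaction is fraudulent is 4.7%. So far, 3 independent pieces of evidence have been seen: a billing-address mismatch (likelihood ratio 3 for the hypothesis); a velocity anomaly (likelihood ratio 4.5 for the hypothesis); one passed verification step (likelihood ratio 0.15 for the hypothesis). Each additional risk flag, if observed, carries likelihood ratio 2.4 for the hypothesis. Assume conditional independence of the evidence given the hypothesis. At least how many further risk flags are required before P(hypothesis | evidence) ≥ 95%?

6

Prior odds = 0.047/0.953 = 47/953.
Combined Bayes factor of the evidence already in hand = 3 × 4.5 × 0.15 = 2.025.
Odds after that evidence = (47/953) × 2.025 = 3807/38120.
Target odds = 0.95/0.05 = 19.
Need 2.4ⁿ ≥ 19 ÷ (3807/38120) = 724280/3807.
2.4⁵ = 79.62624 falls short of 724280/3807 but 2.4⁶ = 2985984/15625 reaches it, so n = 6.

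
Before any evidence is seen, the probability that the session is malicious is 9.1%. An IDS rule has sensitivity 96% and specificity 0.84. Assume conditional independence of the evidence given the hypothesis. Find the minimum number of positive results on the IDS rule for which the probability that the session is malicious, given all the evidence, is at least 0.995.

5

Prior odds: 0.091 ÷ 0.909 = 91/909.
False-positive rate = 1 − 0.84 = 0.16; likelihood ratio of a positive = 0.96/0.16 = 6.
Target odds: 0.995 ÷ 0.005 = 199.
Require 6ⁿ ≥ 199 ÷ (91/909) = 180891/91.
6⁴ = 1296 falls short of 180891/91 but 6⁵ = 7776 reaches it, so n = 5.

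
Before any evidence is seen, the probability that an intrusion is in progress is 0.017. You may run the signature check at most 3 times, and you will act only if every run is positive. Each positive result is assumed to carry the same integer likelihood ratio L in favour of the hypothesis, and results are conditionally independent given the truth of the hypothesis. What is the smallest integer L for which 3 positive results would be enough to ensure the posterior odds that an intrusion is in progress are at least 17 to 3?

7

Prior odds = 0.017/0.983 = 17/983.
Target odds = 17/3.
Need L³ ≥ 17/3 ÷ (17/983) = 983/3.
6³ = 216 < 983/3 ≤ 343 = 7³, so L = 7.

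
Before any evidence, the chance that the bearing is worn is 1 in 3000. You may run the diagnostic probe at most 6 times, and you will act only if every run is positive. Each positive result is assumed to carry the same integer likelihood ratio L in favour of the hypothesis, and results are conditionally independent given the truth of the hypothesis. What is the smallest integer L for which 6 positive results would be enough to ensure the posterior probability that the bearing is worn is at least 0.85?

6

Prior odds = (1/3000)/(2999/3000) = 1/2999.
Target odds = 0.85/0.15 = 17/3.
Need L⁶ ≥ 17/3 ÷ (1/2999) = 50983/3.
5⁶ = 15625 < 50983/3 ≤ 46656 = 6⁶, so L = 6.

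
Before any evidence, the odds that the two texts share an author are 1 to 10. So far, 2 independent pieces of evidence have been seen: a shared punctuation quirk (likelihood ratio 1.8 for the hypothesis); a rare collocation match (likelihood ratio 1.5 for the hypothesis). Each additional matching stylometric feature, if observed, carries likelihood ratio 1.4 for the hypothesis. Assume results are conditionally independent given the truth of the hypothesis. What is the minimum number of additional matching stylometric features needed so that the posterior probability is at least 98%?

16

Prior odds = 0.1.
Combined Bayes factor of the evidence already in hand = 1.8 × 1.5 = 2.7.
Odds after that evidence = 0.1 × 2.7 = 0.27.
Target odds = 0.98/0.02 = 49.
Need 1.4ⁿ ≥ 49 ÷ 0.27 = 4900/27.
1.4¹⁵ ≈155.568 falls short of 4900/27 but 1.4¹⁶ ≈217.795 reaches it, so n = 16.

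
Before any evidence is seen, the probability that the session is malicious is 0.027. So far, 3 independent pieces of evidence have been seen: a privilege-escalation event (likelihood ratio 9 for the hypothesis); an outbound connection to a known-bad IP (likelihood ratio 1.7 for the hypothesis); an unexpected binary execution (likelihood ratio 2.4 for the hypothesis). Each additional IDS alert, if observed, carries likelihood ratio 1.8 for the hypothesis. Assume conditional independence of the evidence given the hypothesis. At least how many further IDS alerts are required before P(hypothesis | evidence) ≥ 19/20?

Prior odds = 0.027/0.973 = 27/973.
Combined Bayes factor of the evidence already in hand = 9 × 1.7 × 2.4 = 36.72.
Odds after that evidence = (27/973) × 36.72 = 24786/24325.
Target odds = 0.95/0.05 = 19.
Need 1.8ⁿ ≥ 19 ÷ (24786/24325) = 462175/24786.
1.8⁴ = 10.4976 falls short of 462175/24786 but 1.8⁵ = 18.89568 reaches it, so n = 5.

5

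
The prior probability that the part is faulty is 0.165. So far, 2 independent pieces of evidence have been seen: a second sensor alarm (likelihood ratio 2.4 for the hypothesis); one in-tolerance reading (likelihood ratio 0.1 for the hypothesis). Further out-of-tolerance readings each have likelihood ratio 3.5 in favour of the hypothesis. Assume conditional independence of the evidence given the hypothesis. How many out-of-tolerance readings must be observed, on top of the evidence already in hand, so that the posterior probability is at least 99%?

Prior odds = 0.165/0.835 = 33/167.
Combined Bayes factor of the evidence already in hand = 2.4 × 0.1 = 0.24.
Odds after that evidence = (33/167) × 0.24 = 198/4175.
Target odds = 0.99/0.01 = 99.
Need 3.5ⁿ ≥ 99 ÷ (198/4175) = 2087.5.
3.5⁶ = 1838.265625 falls short of 2087.5 but 3.5⁷ = 823543/128 reaches it, so n = 7.

7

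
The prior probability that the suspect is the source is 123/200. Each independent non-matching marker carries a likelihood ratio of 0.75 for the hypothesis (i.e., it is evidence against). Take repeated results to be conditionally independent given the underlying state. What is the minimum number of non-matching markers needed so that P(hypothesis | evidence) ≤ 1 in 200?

Prior odds = 0.615/0.385 = 123/77.
Likelihood ratio per non-matching marker = 0.75.
Target odds: 0.005 ÷ 0.995 = 1/199.
Require 0.75ⁿ ≤ 1/199 ÷ (123/77) = 77/24477.
0.75²⁰ ≈0.00317121 is still above 77/24477 but 0.75²¹ ≈0.00237841 is at or below it, so n = 21.

21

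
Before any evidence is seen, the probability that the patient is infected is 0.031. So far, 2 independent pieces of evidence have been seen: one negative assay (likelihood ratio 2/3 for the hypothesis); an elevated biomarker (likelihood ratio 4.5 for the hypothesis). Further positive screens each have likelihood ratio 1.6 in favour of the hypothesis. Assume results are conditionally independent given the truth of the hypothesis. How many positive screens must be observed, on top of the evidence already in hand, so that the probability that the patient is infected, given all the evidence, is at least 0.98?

Prior odds = 0.031/0.969 = 31/969.
Combined Bayes factor of the evidence already in hand = (2/3) × 4.5 = 3.
Odds after that evidence = (31/969) × 3 = 31/323.
Target odds = 0.98/0.02 = 49.
Need 1.6ⁿ ≥ 49 ÷ (31/323) = 15827/31.
1.6¹³ ≈450.36 falls short of 15827/31 but 1.6¹⁴ ≈720.576 reaches it, so n = 14.

14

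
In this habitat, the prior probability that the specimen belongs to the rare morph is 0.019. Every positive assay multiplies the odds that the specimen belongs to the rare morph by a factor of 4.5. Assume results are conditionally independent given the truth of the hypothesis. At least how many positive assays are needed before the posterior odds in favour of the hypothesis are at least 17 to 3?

Prior odds: 0.019 ÷ 0.981 = 19/981.
Likelihood ratio per positive assay = 4.5.
Target odds = 17/3.
Require 4.5ⁿ ≥ 17/3 ÷ (19/981) = 5559/19.
4.5³ = 91.125 falls short of 5559/19 but 4.5⁴ = 410.0625 reaches it, so n = 4.

4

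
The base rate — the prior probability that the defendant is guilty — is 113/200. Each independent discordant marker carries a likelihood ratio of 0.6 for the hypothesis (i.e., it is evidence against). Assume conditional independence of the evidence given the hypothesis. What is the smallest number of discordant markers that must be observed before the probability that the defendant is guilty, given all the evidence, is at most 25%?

Prior odds: 0.565 ÷ 0.435 = 113/87.
Likelihood ratio per discordant marker = 0.6.
Target posterior odds = 0.25/0.75 = 1/3.
Require 0.6ⁿ ≤ 1/3 ÷ (113/87) = 29/113.
0.6² = 0.36 is still above 29/113 but 0.6³ = 0.216 is at or below it, so n = 3.

3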